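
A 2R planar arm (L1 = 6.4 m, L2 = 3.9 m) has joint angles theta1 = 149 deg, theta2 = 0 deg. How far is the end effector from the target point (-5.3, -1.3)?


End effector via forward kinematics:
x = L1*cos(t1) + L2*cos(t1+t2) = -8.8288
y = L1*sin(t1) + L2*sin(t1+t2) = 5.3049
Distance to target:
d = sqrt((-5.3 - -8.8288)^2 + (-1.3 - 5.3049)^2)
= sqrt(12.4526 + 43.6246)
= 7.4885 m


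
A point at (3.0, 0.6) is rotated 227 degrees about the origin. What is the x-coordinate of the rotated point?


x' = x*cos(theta) - y*sin(theta)
cos(227 deg) = -0.682, sin(227 deg) = -0.7314
x' = 3.0 * -0.682 - 0.6 * -0.7314
= -2.046 - -0.4388
= -1.6072


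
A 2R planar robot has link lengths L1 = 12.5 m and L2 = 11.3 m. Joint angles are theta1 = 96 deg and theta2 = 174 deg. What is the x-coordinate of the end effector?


Convert angles to radians: theta1 = 1.6755, theta2 = 3.0369
x = L1*cos(theta1) + L2*cos(theta1+theta2)
x = -1.3066 + -0.0
x = -1.3066


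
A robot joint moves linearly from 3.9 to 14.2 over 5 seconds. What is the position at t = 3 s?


s = t/T = 3/5 = 0.6
p(t) = p0 + (pf-p0)*s
= 3.9 + (14.2 - 3.9) * 0.6
= 10.08


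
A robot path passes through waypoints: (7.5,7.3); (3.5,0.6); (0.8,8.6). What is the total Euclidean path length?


Segment lengths:
  seg1 = sqrt((-4.0)^2 + (-6.7)^2) = 7.8032
  seg2 = sqrt((-2.7)^2 + (8.0)^2) = 8.4433
Total = 16.2465


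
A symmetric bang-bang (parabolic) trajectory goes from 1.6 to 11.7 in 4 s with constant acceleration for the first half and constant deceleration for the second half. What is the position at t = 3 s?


Symmetric rest-to-rest: each phase covers (pf-p0)/2 in time T/2. 0.5*a*(T/2)^2 = (pf-p0)/2 => a = 4*(pf-p0)/T^2
a = 4*(11.7-1.6)/4^2 = 2.525
t = 3 is in the deceleration phase (t > T/2).
p = pf - 0.5*a*(T-t)^2 = 11.7 - 0.5*2.525*1^2
= 10.4375


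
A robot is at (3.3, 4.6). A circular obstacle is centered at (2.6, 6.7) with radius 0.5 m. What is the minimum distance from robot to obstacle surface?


center_dist = sqrt((3.3-2.6)^2 + (4.6-6.7)^2)
= sqrt(0.49 + 4.41)
= 2.2136
min_dist = center_dist - radius = 2.2136 - 0.5 = 1.7136 m


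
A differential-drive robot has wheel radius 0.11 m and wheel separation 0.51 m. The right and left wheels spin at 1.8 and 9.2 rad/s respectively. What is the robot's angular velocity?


vR = r*wR = 0.11*1.8 = 0.198 m/s
vL = r*wL = 0.11*9.2 = 1.012 m/s
v = (vR+vL)/2 = 0.605 m/s
omega = (vR-vL)/L = -1.5961 rad/s
angular velocity = -1.5961 rad/s


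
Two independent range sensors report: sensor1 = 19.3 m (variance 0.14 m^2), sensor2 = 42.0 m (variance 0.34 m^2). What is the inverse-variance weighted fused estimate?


w1 = (1/var1) / (1/var1 + 1/var2)
   = 7.1429 / (7.1429 + 2.9412) = 0.7083
w2 = 1 - w1 = 0.2917
fused = w1*s1 + w2*s2 = 13.6708 + 12.25
= 25.9208 m


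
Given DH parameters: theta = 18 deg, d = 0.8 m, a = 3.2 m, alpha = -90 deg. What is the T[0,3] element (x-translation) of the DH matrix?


T[0,3] = a * cos(theta)
= 3.2 * cos(18 deg)
= 3.2 * 0.9511
= 3.0434


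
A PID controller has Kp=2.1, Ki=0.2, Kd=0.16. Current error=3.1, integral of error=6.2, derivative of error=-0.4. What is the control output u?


u = Kp*e + Ki*int(e) + Kd*de/dt
= 2.1*3.1 + 0.2*6.2 + 0.16*(-0.4)
= 6.51 + 1.24 + -0.064
= 7.686


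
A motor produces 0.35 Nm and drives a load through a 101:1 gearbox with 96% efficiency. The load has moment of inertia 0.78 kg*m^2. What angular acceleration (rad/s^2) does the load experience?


tau_out = tau_motor * N * eta
= 0.35 * 101 * 0.96 = 33.936 Nm
alpha = tau_out / I = 33.936 / 0.78
= 43.5077 rad/s^2


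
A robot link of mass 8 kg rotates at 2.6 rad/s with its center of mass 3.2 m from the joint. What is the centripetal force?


F = m * omega^2 * r
= 8 * 2.6^2 * 3.2
= 8 * 6.76 * 3.2
= 173.056 N


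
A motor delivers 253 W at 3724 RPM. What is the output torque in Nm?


omega = 3724 * 2*pi/60 = 389.9764 rad/s
tau = P / omega = 253 / 389.9764
= 0.6488 Nm


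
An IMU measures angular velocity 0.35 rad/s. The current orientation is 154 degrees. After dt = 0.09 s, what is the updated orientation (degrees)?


delta_theta = w * dt = 0.35 * 0.09 = 0.0315 rad
= 1.8048 deg
theta_new = 154 + 1.8048 = 155.8048 deg


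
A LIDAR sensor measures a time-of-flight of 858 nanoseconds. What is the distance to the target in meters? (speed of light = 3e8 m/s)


tof = 858 ns = 8.58e-07 s
dist = c * tof / 2
= 3e8 * 8.58e-07 / 2
= 128.7 m


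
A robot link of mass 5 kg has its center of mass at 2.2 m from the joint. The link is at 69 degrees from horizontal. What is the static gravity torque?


tau = m*g*L*cos(angle)
= 5 * 9.81 * 2.2 * cos(69 deg)
= 5 * 9.81 * 2.2 * 0.3584
= 38.6715 Nm


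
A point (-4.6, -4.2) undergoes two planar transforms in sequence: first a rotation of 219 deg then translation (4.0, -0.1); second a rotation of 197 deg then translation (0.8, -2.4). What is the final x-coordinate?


After transform 1:
x1 = cos(219)*-4.6 - sin(219)*-4.2 + 4.0 = 4.9317
y1 = sin(219)*-4.6 + cos(219)*-4.2 + -0.1 = 6.0589
After transform 2:
x2 = cos(197)*4.9317 - sin(197)*6.0589 + 0.8
= -2.1448


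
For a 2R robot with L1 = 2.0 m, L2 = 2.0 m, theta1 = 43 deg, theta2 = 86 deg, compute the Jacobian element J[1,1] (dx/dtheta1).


J[1,1] = -L1*sin(t1) - L2*sin(t1+t2)
= -2.0*sin(43) - 2.0*sin(129)
= -2.9183


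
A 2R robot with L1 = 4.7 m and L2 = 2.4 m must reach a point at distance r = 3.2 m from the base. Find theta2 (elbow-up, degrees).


cos(theta2) = (r^2 - L1^2 - L2^2) / (2*L1*L2)
cos(theta2) = (10.24 - 22.09 - 5.76) / 22.56
cos(theta2) = -0.780585
theta2 = 141.3142 degrees


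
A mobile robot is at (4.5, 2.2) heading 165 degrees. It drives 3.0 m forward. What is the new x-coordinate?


x_new = x0 + d*cos(theta)
= 4.5 + 3.0*cos(165)
= 4.5 + -2.8978
= 1.6022


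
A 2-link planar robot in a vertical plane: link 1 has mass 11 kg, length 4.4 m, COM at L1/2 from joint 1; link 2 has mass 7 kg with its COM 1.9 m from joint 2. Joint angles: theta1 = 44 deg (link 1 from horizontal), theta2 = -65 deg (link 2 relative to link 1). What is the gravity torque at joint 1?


Horizontal distance from joint 1 to link-1 COM:
  x_c1 = (L1/2)*cos(t1) = 2.2 * 0.7193 = 1.5825 m
Horizontal distance from joint 1 to link-2 COM:
  x_c2 = L1*cos(t1) + Lc2*cos(t1+t2)
       = 4.4*0.7193 + 1.9*0.9336 = 4.9389 m
tau1 = m1*g*x_c1 + m2*g*x_c2
     = 11*9.81*1.5825 + 7*9.81*4.9389
     = 170.7727 + 339.1541
     = 509.9268 Nm


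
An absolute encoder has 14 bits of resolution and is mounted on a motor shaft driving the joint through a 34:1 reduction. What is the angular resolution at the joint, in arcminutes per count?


counts = 2^14 = 16384
effective counts at joint = 16384 * 34 = 557056
resolution = 360*60 / 557056
= 0.0388 arcmin/count


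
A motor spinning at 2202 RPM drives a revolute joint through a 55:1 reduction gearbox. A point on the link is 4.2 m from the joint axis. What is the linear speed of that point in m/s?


omega_motor = 2202 * 2*pi/60 = 230.5929 rad/s
omega_joint = omega_motor / 55 = 4.1926 rad/s
v = omega_joint * r = 4.1926 * 4.2
= 17.6089 m/s


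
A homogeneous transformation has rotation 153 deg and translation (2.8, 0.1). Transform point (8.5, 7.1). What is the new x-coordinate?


x' = cos(theta)*px - sin(theta)*py + tx
= -0.891*8.5 - 0.454*7.1 + 2.8
= -7.9969


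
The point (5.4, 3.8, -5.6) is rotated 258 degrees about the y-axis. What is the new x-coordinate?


Rotation about y-axis: x' = x*cos(theta) + z*sin(theta)
= 5.4 * -0.2079 + -5.6 * -0.9781
= 4.3549


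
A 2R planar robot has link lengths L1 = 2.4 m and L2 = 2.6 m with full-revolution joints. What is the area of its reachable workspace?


r_max = L1 + L2 = 5.0 m
r_min = |L1 - L2| = 0.2 m
Area = pi*(r_max^2 - r_min^2)
= pi*(25.0 - 0.04)
= pi * 24.96
= 78.4142 m^2


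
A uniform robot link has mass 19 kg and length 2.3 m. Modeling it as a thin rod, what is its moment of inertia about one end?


I = (1/3) * m * L^2
= (1/3) * 19 * 2.3^2
= 0.333333 * 19 * 5.29
= 33.5033 kg*m^2


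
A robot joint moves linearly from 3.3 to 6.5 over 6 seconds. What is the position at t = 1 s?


s = t/T = 1/6 = 0.1667
p(t) = p0 + (pf-p0)*s
= 3.3 + (6.5 - 3.3) * 0.1667
= 3.8333


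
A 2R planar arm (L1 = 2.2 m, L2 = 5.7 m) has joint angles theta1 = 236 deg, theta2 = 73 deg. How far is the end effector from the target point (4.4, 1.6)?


End effector via forward kinematics:
x = L1*cos(t1) + L2*cos(t1+t2) = 2.3569
y = L1*sin(t1) + L2*sin(t1+t2) = -6.2536
Distance to target:
d = sqrt((4.4 - 2.3569)^2 + (1.6 - -6.2536)^2)
= sqrt(4.1743 + 61.6793)
= 8.115 m


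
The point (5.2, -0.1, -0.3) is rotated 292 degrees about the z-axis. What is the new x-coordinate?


Rotation about z-axis: x' = x*cos(theta) - y*sin(theta)
= 5.2 * 0.3746 - -0.1 * -0.9272
= 1.8552


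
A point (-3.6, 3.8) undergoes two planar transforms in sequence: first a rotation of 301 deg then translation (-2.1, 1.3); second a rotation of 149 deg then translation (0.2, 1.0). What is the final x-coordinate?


After transform 1:
x1 = cos(301)*-3.6 - sin(301)*3.8 + -2.1 = -0.6969
y1 = sin(301)*-3.6 + cos(301)*3.8 + 1.3 = 6.3429
After transform 2:
x2 = cos(149)*-0.6969 - sin(149)*6.3429 + 0.2
= -2.4695


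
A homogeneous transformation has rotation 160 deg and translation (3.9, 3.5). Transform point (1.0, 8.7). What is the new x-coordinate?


x' = cos(theta)*px - sin(theta)*py + tx
= -0.9397*1.0 - 0.342*8.7 + 3.9
= -0.0153


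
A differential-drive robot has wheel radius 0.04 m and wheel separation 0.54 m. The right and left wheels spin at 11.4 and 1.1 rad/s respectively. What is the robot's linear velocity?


vR = r*wR = 0.04*11.4 = 0.456 m/s
vL = r*wL = 0.04*1.1 = 0.044 m/s
v = (vR+vL)/2 = 0.25 m/s
omega = (vR-vL)/L = 0.763 rad/s
linear velocity = 0.25 m/s


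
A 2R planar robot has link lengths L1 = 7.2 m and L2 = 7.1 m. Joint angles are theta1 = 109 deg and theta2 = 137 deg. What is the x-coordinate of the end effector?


Convert angles to radians: theta1 = 1.9024, theta2 = 2.3911
x = L1*cos(theta1) + L2*cos(theta1+theta2)
x = -2.3441 + -2.8878
x = -5.2319


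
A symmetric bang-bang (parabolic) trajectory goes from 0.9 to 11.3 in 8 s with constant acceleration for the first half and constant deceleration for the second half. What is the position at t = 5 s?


Symmetric rest-to-rest: each phase covers (pf-p0)/2 in time T/2. 0.5*a*(T/2)^2 = (pf-p0)/2 => a = 4*(pf-p0)/T^2
a = 4*(11.3-0.9)/8^2 = 0.65
t = 5 is in the deceleration phase (t > T/2).
p = pf - 0.5*a*(T-t)^2 = 11.3 - 0.5*0.65*3^2
= 8.375


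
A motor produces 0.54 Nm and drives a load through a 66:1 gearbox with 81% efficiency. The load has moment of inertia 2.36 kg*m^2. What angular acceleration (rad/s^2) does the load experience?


tau_out = tau_motor * N * eta
= 0.54 * 66 * 0.81 = 28.8684 Nm
alpha = tau_out / I = 28.8684 / 2.36
= 12.2324 rad/s^2


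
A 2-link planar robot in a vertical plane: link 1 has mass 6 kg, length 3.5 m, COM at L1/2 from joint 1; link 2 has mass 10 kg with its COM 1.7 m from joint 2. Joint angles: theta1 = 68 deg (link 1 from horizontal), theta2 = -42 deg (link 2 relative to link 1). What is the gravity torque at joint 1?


Horizontal distance from joint 1 to link-1 COM:
  x_c1 = (L1/2)*cos(t1) = 1.75 * 0.3746 = 0.6556 m
Horizontal distance from joint 1 to link-2 COM:
  x_c2 = L1*cos(t1) + Lc2*cos(t1+t2)
       = 3.5*0.3746 + 1.7*0.8988 = 2.8391 m
tau1 = m1*g*x_c1 + m2*g*x_c2
     = 6*9.81*0.6556 + 10*9.81*2.8391
     = 38.5864 + 278.5131
     = 317.0994 Nm


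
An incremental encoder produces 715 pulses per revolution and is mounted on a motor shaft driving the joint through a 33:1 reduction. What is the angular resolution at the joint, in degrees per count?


counts per rev = 715
effective counts at joint = 715 * 33 = 23595
resolution = 360 / 23595
= 0.0153 deg/count


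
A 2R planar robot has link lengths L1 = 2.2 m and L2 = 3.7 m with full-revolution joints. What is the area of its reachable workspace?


r_max = L1 + L2 = 5.9 m
r_min = |L1 - L2| = 1.5 m
Area = pi*(r_max^2 - r_min^2)
= pi*(34.81 - 2.25)
= pi * 32.56
= 102.2903 m^2


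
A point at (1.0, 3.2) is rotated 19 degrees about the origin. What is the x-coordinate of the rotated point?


x' = x*cos(theta) - y*sin(theta)
cos(19 deg) = 0.9455, sin(19 deg) = 0.3256
x' = 1.0 * 0.9455 - 3.2 * 0.3256
= 0.9455 - 1.0418
= -0.0963


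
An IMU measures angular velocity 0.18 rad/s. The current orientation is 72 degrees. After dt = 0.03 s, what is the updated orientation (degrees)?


delta_theta = w * dt = 0.18 * 0.03 = 0.0054 rad
= 0.3094 deg
theta_new = 72 + 0.3094 = 72.3094 deg


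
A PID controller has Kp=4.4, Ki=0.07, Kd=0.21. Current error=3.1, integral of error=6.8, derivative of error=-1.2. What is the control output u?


u = Kp*e + Ki*int(e) + Kd*de/dt
= 4.4*3.1 + 0.07*6.8 + 0.21*(-1.2)
= 13.64 + 0.476 + -0.252
= 13.864


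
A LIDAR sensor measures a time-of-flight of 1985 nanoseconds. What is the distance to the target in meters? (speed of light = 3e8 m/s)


tof = 1985 ns = 1.985e-06 s
dist = c * tof / 2
= 3e8 * 1.985e-06 / 2
= 297.75 m


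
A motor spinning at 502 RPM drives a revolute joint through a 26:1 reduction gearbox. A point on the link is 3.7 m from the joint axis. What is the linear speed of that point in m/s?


omega_motor = 502 * 2*pi/60 = 52.5693 rad/s
omega_joint = omega_motor / 26 = 2.0219 rad/s
v = omega_joint * r = 2.0219 * 3.7
= 7.481 m/s


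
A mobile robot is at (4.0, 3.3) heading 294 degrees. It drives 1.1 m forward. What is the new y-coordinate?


y_new = y0 + d*sin(theta)
= 3.3 + 1.1*sin(294)
= 3.3 + -1.0049
= 2.2951


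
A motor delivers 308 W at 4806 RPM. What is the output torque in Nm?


omega = 4806 * 2*pi/60 = 503.2831 rad/s
tau = P / omega = 308 / 503.2831
= 0.612 Nm


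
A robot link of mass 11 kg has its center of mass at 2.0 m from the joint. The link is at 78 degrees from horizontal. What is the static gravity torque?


tau = m*g*L*cos(angle)
= 11 * 9.81 * 2.0 * cos(78 deg)
= 11 * 9.81 * 2.0 * 0.2079
= 44.8715 Nm


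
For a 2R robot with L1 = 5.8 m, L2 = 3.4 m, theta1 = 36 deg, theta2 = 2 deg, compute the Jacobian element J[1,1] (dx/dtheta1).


J[1,1] = -L1*sin(t1) - L2*sin(t1+t2)
= -5.8*sin(36) - 3.4*sin(38)
= -5.5024


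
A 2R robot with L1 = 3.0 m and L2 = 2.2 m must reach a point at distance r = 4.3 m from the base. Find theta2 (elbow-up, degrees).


cos(theta2) = (r^2 - L1^2 - L2^2) / (2*L1*L2)
cos(theta2) = (18.49 - 9.0 - 4.84) / 13.2
cos(theta2) = 0.352273
theta2 = 69.3736 degrees


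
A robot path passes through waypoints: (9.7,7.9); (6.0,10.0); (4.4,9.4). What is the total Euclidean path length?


Segment lengths:
  seg1 = sqrt((-3.7)^2 + (2.1)^2) = 4.2544
  seg2 = sqrt((-1.6)^2 + (-0.6)^2) = 1.7088
Total = 5.9632


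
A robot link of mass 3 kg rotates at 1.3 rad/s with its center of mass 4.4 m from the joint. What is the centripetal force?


F = m * omega^2 * r
= 3 * 1.3^2 * 4.4
= 3 * 1.69 * 4.4
= 22.308 N


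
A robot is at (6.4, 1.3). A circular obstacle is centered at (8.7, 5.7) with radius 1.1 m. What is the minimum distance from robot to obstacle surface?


center_dist = sqrt((6.4-8.7)^2 + (1.3-5.7)^2)
= sqrt(5.29 + 19.36)
= 4.9649
min_dist = center_dist - radius = 4.9649 - 1.1 = 3.8649 m


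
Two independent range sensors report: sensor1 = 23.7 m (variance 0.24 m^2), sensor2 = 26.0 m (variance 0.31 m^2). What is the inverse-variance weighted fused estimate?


w1 = (1/var1) / (1/var1 + 1/var2)
   = 4.1667 / (4.1667 + 3.2258) = 0.5636
w2 = 1 - w1 = 0.4364
fused = w1*s1 + w2*s2 = 13.3582 + 11.3455
= 24.7036 m


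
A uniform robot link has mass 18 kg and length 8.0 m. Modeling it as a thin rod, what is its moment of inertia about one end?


I = (1/3) * m * L^2
= (1/3) * 18 * 8.0^2
= 0.333333 * 18 * 64.0
= 384.0 kg*m^2


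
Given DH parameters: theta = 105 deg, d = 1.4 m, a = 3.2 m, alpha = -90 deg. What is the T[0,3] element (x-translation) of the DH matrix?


T[0,3] = a * cos(theta)
= 3.2 * cos(105 deg)
= 3.2 * -0.2588
= -0.8282


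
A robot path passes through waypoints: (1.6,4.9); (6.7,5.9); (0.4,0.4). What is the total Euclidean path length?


Segment lengths:
  seg1 = sqrt((5.1)^2 + (1.0)^2) = 5.1971
  seg2 = sqrt((-6.3)^2 + (-5.5)^2) = 8.363
Total = 13.5601


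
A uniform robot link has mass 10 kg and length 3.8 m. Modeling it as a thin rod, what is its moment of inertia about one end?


I = (1/3) * m * L^2
= (1/3) * 10 * 3.8^2
= 0.333333 * 10 * 14.44
= 48.1333 kg*m^2


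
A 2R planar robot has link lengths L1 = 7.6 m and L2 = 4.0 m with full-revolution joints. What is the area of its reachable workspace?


r_max = L1 + L2 = 11.6 m
r_min = |L1 - L2| = 3.6 m
Area = pi*(r_max^2 - r_min^2)
= pi*(134.56 - 12.96)
= pi * 121.6
= 382.0177 m^2


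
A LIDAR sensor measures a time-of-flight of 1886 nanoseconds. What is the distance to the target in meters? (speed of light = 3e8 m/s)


tof = 1886 ns = 1.886e-06 s
dist = c * tof / 2
= 3e8 * 1.886e-06 / 2
= 282.9 m


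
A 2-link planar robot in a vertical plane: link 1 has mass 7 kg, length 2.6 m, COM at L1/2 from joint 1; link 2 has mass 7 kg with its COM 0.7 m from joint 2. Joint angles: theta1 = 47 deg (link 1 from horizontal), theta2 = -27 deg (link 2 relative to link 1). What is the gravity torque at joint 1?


Horizontal distance from joint 1 to link-1 COM:
  x_c1 = (L1/2)*cos(t1) = 1.3 * 0.682 = 0.8866 m
Horizontal distance from joint 1 to link-2 COM:
  x_c2 = L1*cos(t1) + Lc2*cos(t1+t2)
       = 2.6*0.682 + 0.7*0.9397 = 2.431 m
tau1 = m1*g*x_c1 + m2*g*x_c2
     = 7*9.81*0.8866 + 7*9.81*2.431
     = 60.8827 + 166.9354
     = 227.8181 Nm


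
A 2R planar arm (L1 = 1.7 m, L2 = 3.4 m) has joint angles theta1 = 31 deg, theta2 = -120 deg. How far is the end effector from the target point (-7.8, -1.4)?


End effector via forward kinematics:
x = L1*cos(t1) + L2*cos(t1+t2) = 1.5165
y = L1*sin(t1) + L2*sin(t1+t2) = -2.5239
Distance to target:
d = sqrt((-7.8 - 1.5165)^2 + (-1.4 - -2.5239)^2)
= sqrt(86.7976 + 1.2632)
= 9.3841 m


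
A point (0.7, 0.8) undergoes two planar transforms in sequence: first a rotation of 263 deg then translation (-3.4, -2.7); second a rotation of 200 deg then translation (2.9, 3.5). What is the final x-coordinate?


After transform 1:
x1 = cos(263)*0.7 - sin(263)*0.8 + -3.4 = -2.6913
y1 = sin(263)*0.7 + cos(263)*0.8 + -2.7 = -3.4923
After transform 2:
x2 = cos(200)*-2.6913 - sin(200)*-3.4923 + 2.9
= 4.2345


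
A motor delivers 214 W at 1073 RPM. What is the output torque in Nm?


omega = 1073 * 2*pi/60 = 112.3643 rad/s
tau = P / omega = 214 / 112.3643
= 1.9045 Nm


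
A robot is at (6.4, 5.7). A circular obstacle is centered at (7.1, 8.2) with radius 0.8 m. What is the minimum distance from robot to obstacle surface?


center_dist = sqrt((6.4-7.1)^2 + (5.7-8.2)^2)
= sqrt(0.49 + 6.25)
= 2.5962
min_dist = center_dist - radius = 2.5962 - 0.8 = 1.7962 m


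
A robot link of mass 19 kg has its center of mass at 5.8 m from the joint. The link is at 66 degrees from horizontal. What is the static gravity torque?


tau = m*g*L*cos(angle)
= 19 * 9.81 * 5.8 * cos(66 deg)
= 19 * 9.81 * 5.8 * 0.4067
= 439.7075 Nm


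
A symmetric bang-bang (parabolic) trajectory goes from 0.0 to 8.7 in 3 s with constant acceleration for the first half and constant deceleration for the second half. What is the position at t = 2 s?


Symmetric rest-to-rest: each phase covers (pf-p0)/2 in time T/2. 0.5*a*(T/2)^2 = (pf-p0)/2 => a = 4*(pf-p0)/T^2
a = 4*(8.7-0.0)/3^2 = 3.8667
t = 2 is in the deceleration phase (t > T/2).
p = pf - 0.5*a*(T-t)^2 = 8.7 - 0.5*3.8667*1^2
= 6.7667


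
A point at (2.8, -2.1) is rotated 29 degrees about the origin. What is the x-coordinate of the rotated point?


x' = x*cos(theta) - y*sin(theta)
cos(29 deg) = 0.8746, sin(29 deg) = 0.4848
x' = 2.8 * 0.8746 - -2.1 * 0.4848
= 2.4489 - -1.0181
= 3.467


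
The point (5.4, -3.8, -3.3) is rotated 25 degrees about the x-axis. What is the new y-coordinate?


Rotation about x-axis: y' = y*cos(theta) - z*sin(theta)
= -3.8 * 0.9063 - -3.3 * 0.4226
= -2.0493


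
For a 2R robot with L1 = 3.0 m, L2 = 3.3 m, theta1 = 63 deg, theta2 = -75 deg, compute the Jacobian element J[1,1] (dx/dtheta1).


J[1,1] = -L1*sin(t1) - L2*sin(t1+t2)
= -3.0*sin(63) - 3.3*sin(-12)
= -1.9869


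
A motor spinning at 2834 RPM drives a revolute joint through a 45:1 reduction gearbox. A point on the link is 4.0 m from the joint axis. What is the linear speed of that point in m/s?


omega_motor = 2834 * 2*pi/60 = 296.7758 rad/s
omega_joint = omega_motor / 45 = 6.595 rad/s
v = omega_joint * r = 6.595 * 4.0
= 26.3801 m/s


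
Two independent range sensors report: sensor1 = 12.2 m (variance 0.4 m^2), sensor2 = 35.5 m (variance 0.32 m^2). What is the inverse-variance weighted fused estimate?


w1 = (1/var1) / (1/var1 + 1/var2)
   = 2.5 / (2.5 + 3.125) = 0.4444
w2 = 1 - w1 = 0.5556
fused = w1*s1 + w2*s2 = 5.4222 + 19.7222
= 25.1444 m


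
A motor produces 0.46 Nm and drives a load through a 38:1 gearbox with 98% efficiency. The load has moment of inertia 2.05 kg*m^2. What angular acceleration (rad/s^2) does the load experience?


tau_out = tau_motor * N * eta
= 0.46 * 38 * 0.98 = 17.1304 Nm
alpha = tau_out / I = 17.1304 / 2.05
= 8.3563 rad/s^2


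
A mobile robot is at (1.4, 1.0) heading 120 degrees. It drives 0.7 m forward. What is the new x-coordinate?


x_new = x0 + d*cos(theta)
= 1.4 + 0.7*cos(120)
= 1.4 + -0.35
= 1.05


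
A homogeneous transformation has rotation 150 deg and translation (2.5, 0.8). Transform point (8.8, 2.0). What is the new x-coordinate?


x' = cos(theta)*px - sin(theta)*py + tx
= -0.866*8.8 - 0.5*2.0 + 2.5
= -6.121


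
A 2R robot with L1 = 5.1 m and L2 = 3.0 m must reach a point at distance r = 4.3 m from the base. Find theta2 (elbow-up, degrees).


cos(theta2) = (r^2 - L1^2 - L2^2) / (2*L1*L2)
cos(theta2) = (18.49 - 26.01 - 9.0) / 30.6
cos(theta2) = -0.539869
theta2 = 122.6747 degrees


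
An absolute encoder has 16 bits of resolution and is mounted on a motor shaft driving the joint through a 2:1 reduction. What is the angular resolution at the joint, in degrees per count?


counts = 2^16 = 65536
effective counts at joint = 65536 * 2 = 131072
resolution = 360 / 131072
= 0.0027 deg/count


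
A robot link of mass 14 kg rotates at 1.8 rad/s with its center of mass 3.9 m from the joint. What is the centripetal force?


F = m * omega^2 * r
= 14 * 1.8^2 * 3.9
= 14 * 3.24 * 3.9
= 176.904 N


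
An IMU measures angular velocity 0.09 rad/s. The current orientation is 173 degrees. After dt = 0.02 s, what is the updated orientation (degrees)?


delta_theta = w * dt = 0.09 * 0.02 = 0.0018 rad
= 0.1031 deg
theta_new = 173 + 0.1031 = 173.1031 deg


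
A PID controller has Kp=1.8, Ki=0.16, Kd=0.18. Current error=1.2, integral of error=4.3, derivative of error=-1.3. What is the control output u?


u = Kp*e + Ki*int(e) + Kd*de/dt
= 1.8*1.2 + 0.16*4.3 + 0.18*(-1.3)
= 2.16 + 0.688 + -0.234
= 2.614


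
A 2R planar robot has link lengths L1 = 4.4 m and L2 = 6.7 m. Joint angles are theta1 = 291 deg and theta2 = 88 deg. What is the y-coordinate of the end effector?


Convert angles to radians: theta1 = 5.0789, theta2 = 1.5359
y = L1*sin(theta1) + L2*sin(theta1+theta2)
y = -4.1078 + 2.1813
y = -1.9264


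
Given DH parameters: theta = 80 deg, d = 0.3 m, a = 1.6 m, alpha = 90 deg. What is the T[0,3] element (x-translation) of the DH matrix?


T[0,3] = a * cos(theta)
= 1.6 * cos(80 deg)
= 1.6 * 0.1736
= 0.2778


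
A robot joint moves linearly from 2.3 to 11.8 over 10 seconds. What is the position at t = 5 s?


s = t/T = 5/10 = 0.5
p(t) = p0 + (pf-p0)*s
= 2.3 + (11.8 - 2.3) * 0.5
= 7.05


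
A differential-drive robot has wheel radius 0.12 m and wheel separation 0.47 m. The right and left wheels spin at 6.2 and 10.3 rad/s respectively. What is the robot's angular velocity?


vR = r*wR = 0.12*6.2 = 0.744 m/s
vL = r*wL = 0.12*10.3 = 1.236 m/s
v = (vR+vL)/2 = 0.99 m/s
omega = (vR-vL)/L = -1.0468 rad/s
angular velocity = -1.0468 rad/s


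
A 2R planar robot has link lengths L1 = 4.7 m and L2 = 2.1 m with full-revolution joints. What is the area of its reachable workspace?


r_max = L1 + L2 = 6.8 m
r_min = |L1 - L2| = 2.6 m
Area = pi*(r_max^2 - r_min^2)
= pi*(46.24 - 6.76)
= pi * 39.48
= 124.0301 m^2


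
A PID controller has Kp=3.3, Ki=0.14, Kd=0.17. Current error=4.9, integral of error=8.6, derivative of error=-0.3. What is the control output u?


u = Kp*e + Ki*int(e) + Kd*de/dt
= 3.3*4.9 + 0.14*8.6 + 0.17*(-0.3)
= 16.17 + 1.204 + -0.051
= 17.323


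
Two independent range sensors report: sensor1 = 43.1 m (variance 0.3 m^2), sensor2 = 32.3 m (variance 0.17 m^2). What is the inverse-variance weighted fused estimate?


w1 = (1/var1) / (1/var1 + 1/var2)
   = 3.3333 / (3.3333 + 5.8824) = 0.3617
w2 = 1 - w1 = 0.6383
fused = w1*s1 + w2*s2 = 15.5894 + 20.617
= 36.2064 m


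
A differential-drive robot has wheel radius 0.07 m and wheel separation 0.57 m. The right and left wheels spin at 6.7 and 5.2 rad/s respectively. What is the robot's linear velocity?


vR = r*wR = 0.07*6.7 = 0.469 m/s
vL = r*wL = 0.07*5.2 = 0.364 m/s
v = (vR+vL)/2 = 0.4165 m/s
omega = (vR-vL)/L = 0.1842 rad/s
linear velocity = 0.4165 m/s


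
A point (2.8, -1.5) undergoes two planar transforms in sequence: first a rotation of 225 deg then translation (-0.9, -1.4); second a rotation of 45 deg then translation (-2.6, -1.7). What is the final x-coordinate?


After transform 1:
x1 = cos(225)*2.8 - sin(225)*-1.5 + -0.9 = -3.9406
y1 = sin(225)*2.8 + cos(225)*-1.5 + -1.4 = -2.3192
After transform 2:
x2 = cos(45)*-3.9406 - sin(45)*-2.3192 + -2.6
= -3.7464


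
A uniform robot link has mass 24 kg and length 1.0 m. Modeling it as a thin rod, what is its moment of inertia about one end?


I = (1/3) * m * L^2
= (1/3) * 24 * 1.0^2
= 0.333333 * 24 * 1.0
= 8.0 kg*m^2


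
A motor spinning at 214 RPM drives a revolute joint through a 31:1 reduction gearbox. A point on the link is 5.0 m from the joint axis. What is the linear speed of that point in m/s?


omega_motor = 214 * 2*pi/60 = 22.41 rad/s
omega_joint = omega_motor / 31 = 0.7229 rad/s
v = omega_joint * r = 0.7229 * 5.0
= 3.6145 m/s


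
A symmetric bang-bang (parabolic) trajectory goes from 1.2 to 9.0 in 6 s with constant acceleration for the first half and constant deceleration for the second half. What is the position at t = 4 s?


Symmetric rest-to-rest: each phase covers (pf-p0)/2 in time T/2. 0.5*a*(T/2)^2 = (pf-p0)/2 => a = 4*(pf-p0)/T^2
a = 4*(9.0-1.2)/6^2 = 0.8667
t = 4 is in the deceleration phase (t > T/2).
p = pf - 0.5*a*(T-t)^2 = 9.0 - 0.5*0.8667*2^2
= 7.2667


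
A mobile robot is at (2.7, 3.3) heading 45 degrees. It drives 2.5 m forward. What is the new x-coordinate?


x_new = x0 + d*cos(theta)
= 2.7 + 2.5*cos(45)
= 2.7 + 1.7678
= 4.4678


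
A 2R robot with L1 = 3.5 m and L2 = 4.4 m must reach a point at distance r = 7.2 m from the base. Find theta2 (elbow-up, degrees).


cos(theta2) = (r^2 - L1^2 - L2^2) / (2*L1*L2)
cos(theta2) = (51.84 - 12.25 - 19.36) / 30.8
cos(theta2) = 0.656818
theta2 = 48.9423 degrees


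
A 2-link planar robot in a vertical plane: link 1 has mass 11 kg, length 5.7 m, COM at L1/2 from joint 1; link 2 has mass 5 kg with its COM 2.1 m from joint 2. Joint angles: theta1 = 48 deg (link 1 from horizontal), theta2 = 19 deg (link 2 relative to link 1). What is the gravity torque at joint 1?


Horizontal distance from joint 1 to link-1 COM:
  x_c1 = (L1/2)*cos(t1) = 2.85 * 0.6691 = 1.907 m
Horizontal distance from joint 1 to link-2 COM:
  x_c2 = L1*cos(t1) + Lc2*cos(t1+t2)
       = 5.7*0.6691 + 2.1*0.3907 = 4.6346 m
tau1 = m1*g*x_c1 + m2*g*x_c2
     = 11*9.81*1.907 + 5*9.81*4.6346
     = 205.7868 + 227.3261
     = 433.1129 Nm


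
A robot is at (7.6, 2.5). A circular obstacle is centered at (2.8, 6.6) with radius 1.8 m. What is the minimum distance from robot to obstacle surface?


center_dist = sqrt((7.6-2.8)^2 + (2.5-6.6)^2)
= sqrt(23.04 + 16.81)
= 6.3127
min_dist = center_dist - radius = 6.3127 - 1.8 = 4.5127 m


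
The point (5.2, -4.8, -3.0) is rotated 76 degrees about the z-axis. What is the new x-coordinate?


Rotation about z-axis: x' = x*cos(theta) - y*sin(theta)
= 5.2 * 0.2419 - -4.8 * 0.9703
= 5.9154


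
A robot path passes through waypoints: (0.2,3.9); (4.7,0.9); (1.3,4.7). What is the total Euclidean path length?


Segment lengths:
  seg1 = sqrt((4.5)^2 + (-3.0)^2) = 5.4083
  seg2 = sqrt((-3.4)^2 + (3.8)^2) = 5.099
Total = 10.5073


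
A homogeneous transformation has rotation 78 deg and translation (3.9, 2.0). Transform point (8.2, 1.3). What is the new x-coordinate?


x' = cos(theta)*px - sin(theta)*py + tx
= 0.2079*8.2 - 0.9781*1.3 + 3.9
= 4.3333


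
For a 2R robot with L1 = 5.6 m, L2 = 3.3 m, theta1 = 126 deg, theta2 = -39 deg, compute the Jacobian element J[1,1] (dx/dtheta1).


J[1,1] = -L1*sin(t1) - L2*sin(t1+t2)
= -5.6*sin(126) - 3.3*sin(87)
= -7.826


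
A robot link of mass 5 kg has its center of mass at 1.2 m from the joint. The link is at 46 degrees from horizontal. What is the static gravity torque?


tau = m*g*L*cos(angle)
= 5 * 9.81 * 1.2 * cos(46 deg)
= 5 * 9.81 * 1.2 * 0.6947
= 40.8876 Nm


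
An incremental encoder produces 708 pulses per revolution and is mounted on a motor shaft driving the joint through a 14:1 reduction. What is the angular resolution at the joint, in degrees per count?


counts per rev = 708
effective counts at joint = 708 * 14 = 9912
resolution = 360 / 9912
= 0.0363 deg/count


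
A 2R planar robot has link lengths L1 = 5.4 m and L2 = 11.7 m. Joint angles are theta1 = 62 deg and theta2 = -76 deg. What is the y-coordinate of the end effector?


Convert angles to radians: theta1 = 1.0821, theta2 = -1.3265
y = L1*sin(theta1) + L2*sin(theta1+theta2)
y = 4.7679 + -2.8305
y = 1.9374


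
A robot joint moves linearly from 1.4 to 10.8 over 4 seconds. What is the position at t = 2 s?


s = t/T = 2/4 = 0.5
p(t) = p0 + (pf-p0)*s
= 1.4 + (10.8 - 1.4) * 0.5
= 6.1


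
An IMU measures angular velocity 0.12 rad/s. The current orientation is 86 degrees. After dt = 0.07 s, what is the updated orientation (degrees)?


delta_theta = w * dt = 0.12 * 0.07 = 0.0084 rad
= 0.4813 deg
theta_new = 86 + 0.4813 = 86.4813 deg


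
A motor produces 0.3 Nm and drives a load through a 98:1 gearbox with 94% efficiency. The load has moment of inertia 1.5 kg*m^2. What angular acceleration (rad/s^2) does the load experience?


tau_out = tau_motor * N * eta
= 0.3 * 98 * 0.94 = 27.636 Nm
alpha = tau_out / I = 27.636 / 1.5
= 18.424 rad/s^2


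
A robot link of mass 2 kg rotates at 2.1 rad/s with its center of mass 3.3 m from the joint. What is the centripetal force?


F = m * omega^2 * r
= 2 * 2.1^2 * 3.3
= 2 * 4.41 * 3.3
= 29.106 N


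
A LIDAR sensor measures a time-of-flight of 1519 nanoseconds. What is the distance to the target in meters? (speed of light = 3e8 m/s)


tof = 1519 ns = 1.519e-06 s
dist = c * tof / 2
= 3e8 * 1.519e-06 / 2
= 227.85 m


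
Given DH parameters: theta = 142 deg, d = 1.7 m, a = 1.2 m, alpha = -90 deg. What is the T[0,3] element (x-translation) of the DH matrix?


T[0,3] = a * cos(theta)
= 1.2 * cos(142 deg)
= 1.2 * -0.788
= -0.9456


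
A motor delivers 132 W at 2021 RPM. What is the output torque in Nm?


omega = 2021 * 2*pi/60 = 211.6386 rad/s
tau = P / omega = 132 / 211.6386
= 0.6237 Nm


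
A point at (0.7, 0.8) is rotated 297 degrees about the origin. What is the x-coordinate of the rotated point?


x' = x*cos(theta) - y*sin(theta)
cos(297 deg) = 0.454, sin(297 deg) = -0.891
x' = 0.7 * 0.454 - 0.8 * -0.891
= 0.3178 - -0.7128
= 1.0306


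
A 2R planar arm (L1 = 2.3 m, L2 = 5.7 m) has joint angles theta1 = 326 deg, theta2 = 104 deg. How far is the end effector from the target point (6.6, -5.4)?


End effector via forward kinematics:
x = L1*cos(t1) + L2*cos(t1+t2) = 3.8563
y = L1*sin(t1) + L2*sin(t1+t2) = 4.0701
Distance to target:
d = sqrt((6.6 - 3.8563)^2 + (-5.4 - 4.0701)^2)
= sqrt(7.5279 + 89.6829)
= 9.8596 m


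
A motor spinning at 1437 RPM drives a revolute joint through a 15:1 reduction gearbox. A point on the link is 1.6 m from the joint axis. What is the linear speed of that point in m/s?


omega_motor = 1437 * 2*pi/60 = 150.4823 rad/s
omega_joint = omega_motor / 15 = 10.0322 rad/s
v = omega_joint * r = 10.0322 * 1.6
= 16.0514 m/s


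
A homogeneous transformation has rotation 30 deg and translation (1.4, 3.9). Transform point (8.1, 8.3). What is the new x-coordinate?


x' = cos(theta)*px - sin(theta)*py + tx
= 0.866*8.1 - 0.5*8.3 + 1.4
= 4.2648


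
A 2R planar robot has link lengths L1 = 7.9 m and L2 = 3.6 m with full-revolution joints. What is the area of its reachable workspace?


r_max = L1 + L2 = 11.5 m
r_min = |L1 - L2| = 4.3 m
Area = pi*(r_max^2 - r_min^2)
= pi*(132.25 - 18.49)
= pi * 113.76
= 357.3876 m^2


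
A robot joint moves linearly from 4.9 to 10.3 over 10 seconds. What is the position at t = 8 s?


s = t/T = 8/10 = 0.8
p(t) = p0 + (pf-p0)*s
= 4.9 + (10.3 - 4.9) * 0.8
= 9.22


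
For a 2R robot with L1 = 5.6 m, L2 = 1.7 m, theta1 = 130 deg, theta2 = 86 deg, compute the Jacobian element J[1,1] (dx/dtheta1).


J[1,1] = -L1*sin(t1) - L2*sin(t1+t2)
= -5.6*sin(130) - 1.7*sin(216)
= -3.2906


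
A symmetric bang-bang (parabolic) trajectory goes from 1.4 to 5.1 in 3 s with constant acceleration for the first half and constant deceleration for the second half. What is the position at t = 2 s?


Symmetric rest-to-rest: each phase covers (pf-p0)/2 in time T/2. 0.5*a*(T/2)^2 = (pf-p0)/2 => a = 4*(pf-p0)/T^2
a = 4*(5.1-1.4)/3^2 = 1.6444
t = 2 is in the deceleration phase (t > T/2).
p = pf - 0.5*a*(T-t)^2 = 5.1 - 0.5*1.6444*1^2
= 4.2778


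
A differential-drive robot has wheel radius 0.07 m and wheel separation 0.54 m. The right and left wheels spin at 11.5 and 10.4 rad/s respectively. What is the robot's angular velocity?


vR = r*wR = 0.07*11.5 = 0.805 m/s
vL = r*wL = 0.07*10.4 = 0.728 m/s
v = (vR+vL)/2 = 0.7665 m/s
omega = (vR-vL)/L = 0.1426 rad/s
angular velocity = 0.1426 rad/s


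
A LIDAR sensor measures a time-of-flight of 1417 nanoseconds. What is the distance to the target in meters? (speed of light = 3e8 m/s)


tof = 1417 ns = 1.417e-06 s
dist = c * tof / 2
= 3e8 * 1.417e-06 / 2
= 212.55 m


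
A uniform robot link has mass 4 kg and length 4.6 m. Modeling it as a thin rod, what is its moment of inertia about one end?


I = (1/3) * m * L^2
= (1/3) * 4 * 4.6^2
= 0.333333 * 4 * 21.16
= 28.2133 kg*m^2


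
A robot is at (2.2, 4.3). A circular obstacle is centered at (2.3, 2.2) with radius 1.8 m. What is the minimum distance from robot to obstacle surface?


center_dist = sqrt((2.2-2.3)^2 + (4.3-2.2)^2)
= sqrt(0.01 + 4.41)
= 2.1024
min_dist = center_dist - radius = 2.1024 - 1.8 = 0.3024 m


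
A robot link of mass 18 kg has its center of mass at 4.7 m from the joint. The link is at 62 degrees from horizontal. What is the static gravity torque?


tau = m*g*L*cos(angle)
= 18 * 9.81 * 4.7 * cos(62 deg)
= 18 * 9.81 * 4.7 * 0.4695
= 389.6267 Nm


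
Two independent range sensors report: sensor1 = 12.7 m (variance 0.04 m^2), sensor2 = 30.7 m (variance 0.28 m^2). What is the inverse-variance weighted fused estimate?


w1 = (1/var1) / (1/var1 + 1/var2)
   = 25.0 / (25.0 + 3.5714) = 0.875
w2 = 1 - w1 = 0.125
fused = w1*s1 + w2*s2 = 11.1125 + 3.8375
= 14.95 m


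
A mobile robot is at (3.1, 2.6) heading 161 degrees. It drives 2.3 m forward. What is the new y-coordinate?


y_new = y0 + d*sin(theta)
= 2.6 + 2.3*sin(161)
= 2.6 + 0.7488
= 3.3488


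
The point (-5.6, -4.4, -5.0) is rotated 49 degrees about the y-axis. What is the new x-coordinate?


Rotation about y-axis: x' = x*cos(theta) + z*sin(theta)
= -5.6 * 0.6561 + -5.0 * 0.7547
= -7.4475


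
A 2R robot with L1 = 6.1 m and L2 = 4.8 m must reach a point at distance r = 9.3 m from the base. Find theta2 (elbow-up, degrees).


cos(theta2) = (r^2 - L1^2 - L2^2) / (2*L1*L2)
cos(theta2) = (86.49 - 37.21 - 23.04) / 58.56
cos(theta2) = 0.448087
theta2 = 63.379 degrees


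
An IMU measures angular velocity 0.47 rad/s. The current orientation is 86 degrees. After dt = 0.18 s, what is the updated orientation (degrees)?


delta_theta = w * dt = 0.47 * 0.18 = 0.0846 rad
= 4.8472 deg
theta_new = 86 + 4.8472 = 90.8472 deg


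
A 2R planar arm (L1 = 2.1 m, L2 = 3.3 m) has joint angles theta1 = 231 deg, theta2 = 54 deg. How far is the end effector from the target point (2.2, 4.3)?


End effector via forward kinematics:
x = L1*cos(t1) + L2*cos(t1+t2) = -0.4675
y = L1*sin(t1) + L2*sin(t1+t2) = -4.8196
Distance to target:
d = sqrt((2.2 - -0.4675)^2 + (4.3 - -4.8196)^2)
= sqrt(7.1154 + 83.1664)
= 9.5017 m


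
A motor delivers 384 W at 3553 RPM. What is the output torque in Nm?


omega = 3553 * 2*pi/60 = 372.0693 rad/s
tau = P / omega = 384 / 372.0693
= 1.0321 Nm


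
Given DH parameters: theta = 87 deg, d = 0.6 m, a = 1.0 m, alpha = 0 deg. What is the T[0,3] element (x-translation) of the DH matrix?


T[0,3] = a * cos(theta)
= 1.0 * cos(87 deg)
= 1.0 * 0.0523
= 0.0523


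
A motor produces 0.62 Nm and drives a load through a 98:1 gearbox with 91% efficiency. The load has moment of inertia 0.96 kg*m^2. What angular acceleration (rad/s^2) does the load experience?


tau_out = tau_motor * N * eta
= 0.62 * 98 * 0.91 = 55.2916 Nm
alpha = tau_out / I = 55.2916 / 0.96
= 57.5954 rad/s^2


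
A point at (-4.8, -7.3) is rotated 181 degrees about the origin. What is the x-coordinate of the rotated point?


x' = x*cos(theta) - y*sin(theta)
cos(181 deg) = -0.9998, sin(181 deg) = -0.0175
x' = -4.8 * -0.9998 - -7.3 * -0.0175
= 4.7993 - 0.1274
= 4.6719


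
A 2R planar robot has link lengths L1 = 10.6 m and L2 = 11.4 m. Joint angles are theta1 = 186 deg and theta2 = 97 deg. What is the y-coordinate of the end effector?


Convert angles to radians: theta1 = 3.2463, theta2 = 1.693
y = L1*sin(theta1) + L2*sin(theta1+theta2)
y = -1.108 + -11.1078
y = -12.2158


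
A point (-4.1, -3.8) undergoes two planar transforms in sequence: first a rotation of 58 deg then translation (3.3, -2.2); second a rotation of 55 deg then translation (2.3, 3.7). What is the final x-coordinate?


After transform 1:
x1 = cos(58)*-4.1 - sin(58)*-3.8 + 3.3 = 4.3499
y1 = sin(58)*-4.1 + cos(58)*-3.8 + -2.2 = -7.6907
After transform 2:
x2 = cos(55)*4.3499 - sin(55)*-7.6907 + 2.3
= 11.0949


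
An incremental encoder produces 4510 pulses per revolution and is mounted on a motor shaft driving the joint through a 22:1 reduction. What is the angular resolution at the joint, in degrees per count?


counts per rev = 4510
effective counts at joint = 4510 * 22 = 99220
resolution = 360 / 99220
= 0.0036 deg/count


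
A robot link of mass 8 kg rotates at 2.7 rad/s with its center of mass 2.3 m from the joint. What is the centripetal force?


F = m * omega^2 * r
= 8 * 2.7^2 * 2.3
= 8 * 7.29 * 2.3
= 134.136 N


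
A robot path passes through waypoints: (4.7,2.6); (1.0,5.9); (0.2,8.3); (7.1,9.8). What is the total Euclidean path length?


Segment lengths:
  seg1 = sqrt((-3.7)^2 + (3.3)^2) = 4.9578
  seg2 = sqrt((-0.8)^2 + (2.4)^2) = 2.5298
  seg3 = sqrt((6.9)^2 + (1.5)^2) = 7.0612
Total = 14.5488


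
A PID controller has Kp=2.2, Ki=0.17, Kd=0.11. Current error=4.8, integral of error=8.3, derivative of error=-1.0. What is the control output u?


u = Kp*e + Ki*int(e) + Kd*de/dt
= 2.2*4.8 + 0.17*8.3 + 0.11*(-1.0)
= 10.56 + 1.411 + -0.11
= 11.861


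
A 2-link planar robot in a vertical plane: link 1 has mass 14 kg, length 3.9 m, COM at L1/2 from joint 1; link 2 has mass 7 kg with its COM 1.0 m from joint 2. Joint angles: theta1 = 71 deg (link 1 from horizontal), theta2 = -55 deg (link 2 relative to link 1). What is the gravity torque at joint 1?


Horizontal distance from joint 1 to link-1 COM:
  x_c1 = (L1/2)*cos(t1) = 1.95 * 0.3256 = 0.6349 m
Horizontal distance from joint 1 to link-2 COM:
  x_c2 = L1*cos(t1) + Lc2*cos(t1+t2)
       = 3.9*0.3256 + 1.0*0.9613 = 2.231 m
tau1 = m1*g*x_c1 + m2*g*x_c2
     = 14*9.81*0.6349 + 7*9.81*2.231
     = 87.1914 + 153.2012
     = 240.3926 Nm
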